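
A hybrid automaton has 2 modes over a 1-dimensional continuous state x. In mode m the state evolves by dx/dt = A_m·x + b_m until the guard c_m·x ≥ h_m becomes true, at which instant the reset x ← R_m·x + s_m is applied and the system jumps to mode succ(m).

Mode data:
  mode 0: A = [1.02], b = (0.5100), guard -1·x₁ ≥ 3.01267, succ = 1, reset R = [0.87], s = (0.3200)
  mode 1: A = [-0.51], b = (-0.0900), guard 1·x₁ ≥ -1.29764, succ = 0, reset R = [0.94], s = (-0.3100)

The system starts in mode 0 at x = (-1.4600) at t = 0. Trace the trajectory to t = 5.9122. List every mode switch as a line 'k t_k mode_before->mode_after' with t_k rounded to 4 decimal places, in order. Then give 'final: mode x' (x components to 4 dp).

Mode 0: guard c·x = 3.0127 hit at Δt = 0.9433 (t = 0.9433), x⁻ = (-3.0127) → reset → x⁺ = (-2.3010), jump to mode 1
Mode 1: guard c·x = -1.2976 hit at Δt = 1.2533 (t = 2.1966), x⁻ = (-1.2976) → reset → x⁺ = (-1.5298), jump to mode 0
Mode 0: guard c·x = 3.0127 hit at Δt = 0.8745 (t = 3.0711), x⁻ = (-3.0127) → reset → x⁺ = (-2.3010), jump to mode 1
Mode 1: guard c·x = -1.2976 hit at Δt = 1.2533 (t = 4.3244), x⁻ = (-1.2976) → reset → x⁺ = (-1.5298), jump to mode 0
Mode 0: guard c·x = 3.0127 hit at Δt = 0.8745 (t = 5.1989), x⁻ = (-3.0127) → reset → x⁺ = (-2.3010), jump to mode 1
Mode 1: flow for 0.7133 to horizon, guard not reached → x = (-1.6532)

1 0.9433 0->1
2 2.1966 1->0
3 3.0711 0->1
4 4.3244 1->0
5 5.1989 0->1
final: 1 -1.6532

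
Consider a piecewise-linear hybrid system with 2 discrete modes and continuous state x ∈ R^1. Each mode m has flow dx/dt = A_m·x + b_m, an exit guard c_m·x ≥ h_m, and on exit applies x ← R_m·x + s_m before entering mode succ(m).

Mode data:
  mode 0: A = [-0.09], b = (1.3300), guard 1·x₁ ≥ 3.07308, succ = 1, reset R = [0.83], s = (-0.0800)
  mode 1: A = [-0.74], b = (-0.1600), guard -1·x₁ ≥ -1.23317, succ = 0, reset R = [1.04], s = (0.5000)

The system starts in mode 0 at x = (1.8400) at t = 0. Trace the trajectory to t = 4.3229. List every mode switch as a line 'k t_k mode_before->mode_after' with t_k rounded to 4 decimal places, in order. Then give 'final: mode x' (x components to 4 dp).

1 1.1129 0->1
2 1.9470 1->0
3 3.1092 0->1
4 3.9433 1->0
final: 0 2.2190

Mode 0: guard c·x = 3.0731 hit at Δt = 1.1129 (t = 1.1129), x⁻ = (3.0731) → reset → x⁺ = (2.4707), jump to mode 1
Mode 1: guard c·x = -1.2332 hit at Δt = 0.8341 (t = 1.9470), x⁻ = (1.2332) → reset → x⁺ = (1.7825), jump to mode 0
Mode 0: guard c·x = 3.0731 hit at Δt = 1.1622 (t = 3.1092), x⁻ = (3.0731) → reset → x⁺ = (2.4707), jump to mode 1
Mode 1: guard c·x = -1.2332 hit at Δt = 0.8341 (t = 3.9433), x⁻ = (1.2332) → reset → x⁺ = (1.7825), jump to mode 0
Mode 0: flow for 0.3796 to horizon, guard not reached → x = (2.2190)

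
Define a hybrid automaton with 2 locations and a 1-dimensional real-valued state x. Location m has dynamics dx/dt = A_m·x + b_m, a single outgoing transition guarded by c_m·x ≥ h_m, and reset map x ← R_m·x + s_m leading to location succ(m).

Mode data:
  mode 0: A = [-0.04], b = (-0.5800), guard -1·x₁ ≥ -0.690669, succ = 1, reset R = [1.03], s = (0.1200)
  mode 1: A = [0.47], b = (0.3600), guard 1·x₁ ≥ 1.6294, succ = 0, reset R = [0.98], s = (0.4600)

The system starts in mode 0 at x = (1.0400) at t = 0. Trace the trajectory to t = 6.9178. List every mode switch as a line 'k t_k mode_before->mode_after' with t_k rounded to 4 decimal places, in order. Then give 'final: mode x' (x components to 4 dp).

Mode 0: guard c·x = -0.6907 hit at Δt = 0.5684 (t = 0.5684), x⁻ = (0.6907) → reset → x⁺ = (0.8314), jump to mode 1
Mode 1: guard c·x = 1.6294 hit at Δt = 0.8621 (t = 1.4305), x⁻ = (1.6294) → reset → x⁺ = (2.0568), jump to mode 0
Mode 0: guard c·x = -0.6907 hit at Δt = 2.1529 (t = 3.5834), x⁻ = (0.6907) → reset → x⁺ = (0.8314), jump to mode 1
Mode 1: guard c·x = 1.6294 hit at Δt = 0.8621 (t = 4.4455), x⁻ = (1.6294) → reset → x⁺ = (2.0568), jump to mode 0
Mode 0: guard c·x = -0.6907 hit at Δt = 2.1529 (t = 6.5984), x⁻ = (0.6907) → reset → x⁺ = (0.8314), jump to mode 1
Mode 1: flow for 0.3194 to horizon, guard not reached → x = (1.0901)

1 0.5684 0->1
2 1.4305 1->0
3 3.5834 0->1
4 4.4455 1->0
5 6.5984 0->1
final: 1 1.0901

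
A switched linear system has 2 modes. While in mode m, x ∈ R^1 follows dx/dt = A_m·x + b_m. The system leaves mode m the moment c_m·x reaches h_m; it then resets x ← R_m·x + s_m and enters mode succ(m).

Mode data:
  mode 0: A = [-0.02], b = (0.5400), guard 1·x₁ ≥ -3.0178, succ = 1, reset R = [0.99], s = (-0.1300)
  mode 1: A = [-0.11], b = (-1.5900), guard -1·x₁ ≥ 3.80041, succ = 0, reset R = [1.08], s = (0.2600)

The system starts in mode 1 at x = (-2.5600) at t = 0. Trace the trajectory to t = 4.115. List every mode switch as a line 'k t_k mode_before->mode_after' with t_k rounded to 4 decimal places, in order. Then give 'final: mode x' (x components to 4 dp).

1 1.0012 1->0
2 2.3595 0->1
3 2.9242 1->0
final: 0 -3.1185

Mode 1: guard c·x = 3.8004 hit at Δt = 1.0012 (t = 1.0012), x⁻ = (-3.8004) → reset → x⁺ = (-3.8444), jump to mode 0
Mode 0: guard c·x = -3.0178 hit at Δt = 1.3583 (t = 2.3595), x⁻ = (-3.0178) → reset → x⁺ = (-3.1176), jump to mode 1
Mode 1: guard c·x = 3.8004 hit at Δt = 0.5647 (t = 2.9242), x⁻ = (-3.8004) → reset → x⁺ = (-3.8444), jump to mode 0
Mode 0: flow for 1.1908 to horizon, guard not reached → x = (-3.1185)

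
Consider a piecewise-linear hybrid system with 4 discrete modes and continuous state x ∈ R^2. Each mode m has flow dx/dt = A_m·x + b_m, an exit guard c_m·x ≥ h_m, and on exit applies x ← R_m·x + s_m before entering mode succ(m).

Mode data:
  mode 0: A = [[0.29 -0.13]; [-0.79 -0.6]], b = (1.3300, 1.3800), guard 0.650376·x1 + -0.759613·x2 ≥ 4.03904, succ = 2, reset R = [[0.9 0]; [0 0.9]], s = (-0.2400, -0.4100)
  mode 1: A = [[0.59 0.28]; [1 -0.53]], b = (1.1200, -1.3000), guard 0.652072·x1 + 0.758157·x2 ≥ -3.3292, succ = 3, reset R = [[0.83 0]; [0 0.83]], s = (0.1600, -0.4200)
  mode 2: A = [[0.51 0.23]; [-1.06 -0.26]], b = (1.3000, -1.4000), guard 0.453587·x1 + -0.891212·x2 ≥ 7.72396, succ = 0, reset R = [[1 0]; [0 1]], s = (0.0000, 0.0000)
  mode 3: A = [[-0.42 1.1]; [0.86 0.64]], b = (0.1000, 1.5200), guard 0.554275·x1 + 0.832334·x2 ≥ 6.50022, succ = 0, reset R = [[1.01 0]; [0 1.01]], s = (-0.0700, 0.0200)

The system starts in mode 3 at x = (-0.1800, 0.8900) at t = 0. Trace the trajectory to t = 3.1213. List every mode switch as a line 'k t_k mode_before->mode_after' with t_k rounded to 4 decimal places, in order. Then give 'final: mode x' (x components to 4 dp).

Mode 3: guard c·x = 6.5002 hit at Δt = 1.1702 (t = 1.1702), x⁻ = (3.0179, 5.7999) → reset → x⁺ = (2.9780, 5.8779), jump to mode 0
Mode 0: guard c·x = 4.0390 hit at Δt = 1.4950 (t = 2.6652), x⁻ = (6.3297, 0.1022) → reset → x⁺ = (5.4567, -0.3180), jump to mode 2
Mode 2: flow for 0.4561 to horizon, guard not reached → x = (7.3228, -3.8035)

1 1.1702 3->0
2 2.6652 0->2
final: 2 7.3228 -3.8035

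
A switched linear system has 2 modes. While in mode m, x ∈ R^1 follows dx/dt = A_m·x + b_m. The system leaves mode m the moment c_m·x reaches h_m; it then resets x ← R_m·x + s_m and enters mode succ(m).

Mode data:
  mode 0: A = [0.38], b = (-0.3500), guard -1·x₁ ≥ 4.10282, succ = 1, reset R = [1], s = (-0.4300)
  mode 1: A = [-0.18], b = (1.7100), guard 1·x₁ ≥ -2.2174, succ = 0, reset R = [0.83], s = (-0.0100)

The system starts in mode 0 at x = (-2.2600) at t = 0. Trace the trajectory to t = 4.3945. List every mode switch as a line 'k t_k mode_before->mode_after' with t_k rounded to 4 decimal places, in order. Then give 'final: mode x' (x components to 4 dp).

1 1.2026 0->1
2 2.2044 1->0
3 3.7697 0->1
final: 1 -3.0401

Mode 0: guard c·x = 4.1028 hit at Δt = 1.2026 (t = 1.2026), x⁻ = (-4.1028) → reset → x⁺ = (-4.5328), jump to mode 1
Mode 1: guard c·x = -2.2174 hit at Δt = 1.0018 (t = 2.2044), x⁻ = (-2.2174) → reset → x⁺ = (-1.8504), jump to mode 0
Mode 0: guard c·x = 4.1028 hit at Δt = 1.5653 (t = 3.7697), x⁻ = (-4.1028) → reset → x⁺ = (-4.5328), jump to mode 1
Mode 1: flow for 0.6248 to horizon, guard not reached → x = (-3.0401)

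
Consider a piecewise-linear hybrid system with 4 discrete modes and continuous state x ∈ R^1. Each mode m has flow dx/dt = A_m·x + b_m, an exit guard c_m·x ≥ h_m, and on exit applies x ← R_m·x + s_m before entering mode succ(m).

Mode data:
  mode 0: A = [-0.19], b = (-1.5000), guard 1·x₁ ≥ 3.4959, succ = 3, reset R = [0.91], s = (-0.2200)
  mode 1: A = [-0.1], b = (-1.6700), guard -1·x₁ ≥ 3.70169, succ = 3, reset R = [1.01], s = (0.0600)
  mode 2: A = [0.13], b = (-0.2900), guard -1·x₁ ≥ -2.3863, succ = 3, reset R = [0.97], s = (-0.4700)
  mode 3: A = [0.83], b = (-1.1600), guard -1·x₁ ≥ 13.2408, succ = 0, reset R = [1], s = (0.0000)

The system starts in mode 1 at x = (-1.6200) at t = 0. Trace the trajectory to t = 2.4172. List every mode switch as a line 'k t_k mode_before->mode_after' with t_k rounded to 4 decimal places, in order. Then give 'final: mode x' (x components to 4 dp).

1 1.4855 1->3
final: 3 -9.6024

Mode 1: guard c·x = 3.7017 hit at Δt = 1.4855 (t = 1.4855), x⁻ = (-3.7017) → reset → x⁺ = (-3.6787), jump to mode 3
Mode 3: flow for 0.9317 to horizon, guard not reached → x = (-9.6024)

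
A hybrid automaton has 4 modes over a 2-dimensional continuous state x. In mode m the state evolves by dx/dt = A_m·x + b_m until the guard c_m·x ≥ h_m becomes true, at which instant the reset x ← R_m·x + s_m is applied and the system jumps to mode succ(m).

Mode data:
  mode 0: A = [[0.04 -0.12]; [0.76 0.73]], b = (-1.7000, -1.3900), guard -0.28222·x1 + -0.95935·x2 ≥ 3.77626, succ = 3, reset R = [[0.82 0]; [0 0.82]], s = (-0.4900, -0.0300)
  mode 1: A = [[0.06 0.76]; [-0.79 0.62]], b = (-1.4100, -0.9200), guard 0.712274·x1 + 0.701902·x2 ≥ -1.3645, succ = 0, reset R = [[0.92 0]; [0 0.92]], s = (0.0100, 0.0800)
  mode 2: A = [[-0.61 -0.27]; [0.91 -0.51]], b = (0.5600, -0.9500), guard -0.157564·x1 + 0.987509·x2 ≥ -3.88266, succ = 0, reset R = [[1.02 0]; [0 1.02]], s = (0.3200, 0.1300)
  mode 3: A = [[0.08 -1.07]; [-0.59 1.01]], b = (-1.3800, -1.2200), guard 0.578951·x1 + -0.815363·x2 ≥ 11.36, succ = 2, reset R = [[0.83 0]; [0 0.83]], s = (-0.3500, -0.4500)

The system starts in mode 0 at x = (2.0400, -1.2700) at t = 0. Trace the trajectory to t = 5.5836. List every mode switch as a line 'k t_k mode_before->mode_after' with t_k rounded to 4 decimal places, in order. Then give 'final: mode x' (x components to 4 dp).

Mode 0: guard c·x = 3.7763 hit at Δt = 1.2543 (t = 1.2543), x⁻ = (0.3123, -4.0281) → reset → x⁺ = (-0.2339, -3.3331), jump to mode 3
Mode 3: guard c·x = 11.3600 hit at Δt = 0.8679 (t = 2.1222), x⁻ = (4.5291, -10.7166) → reset → x⁺ = (3.4091, -9.3448), jump to mode 2
Mode 2: guard c·x = -3.8827 hit at Δt = 1.1036 (t = 3.2258), x⁻ = (3.4365, -3.3835) → reset → x⁺ = (3.8252, -3.3211), jump to mode 0
Mode 0: guard c·x = 3.7763 hit at Δt = 0.8552 (t = 4.0810), x⁻ = (2.8889, -4.7861) → reset → x⁺ = (1.8789, -3.9546), jump to mode 3
Mode 3: guard c·x = 11.3600 hit at Δt = 0.6161 (t = 4.6972), x⁻ = (5.5218, -10.0117) → reset → x⁺ = (4.2331, -8.7597), jump to mode 2
Mode 2: flow for 0.8864 to horizon, guard not reached → x = (3.9042, -3.5627)

1 1.2543 0->3
2 2.1222 3->2
3 3.2258 2->0
4 4.0810 0->3
5 4.6972 3->2
final: 2 3.9042 -3.5627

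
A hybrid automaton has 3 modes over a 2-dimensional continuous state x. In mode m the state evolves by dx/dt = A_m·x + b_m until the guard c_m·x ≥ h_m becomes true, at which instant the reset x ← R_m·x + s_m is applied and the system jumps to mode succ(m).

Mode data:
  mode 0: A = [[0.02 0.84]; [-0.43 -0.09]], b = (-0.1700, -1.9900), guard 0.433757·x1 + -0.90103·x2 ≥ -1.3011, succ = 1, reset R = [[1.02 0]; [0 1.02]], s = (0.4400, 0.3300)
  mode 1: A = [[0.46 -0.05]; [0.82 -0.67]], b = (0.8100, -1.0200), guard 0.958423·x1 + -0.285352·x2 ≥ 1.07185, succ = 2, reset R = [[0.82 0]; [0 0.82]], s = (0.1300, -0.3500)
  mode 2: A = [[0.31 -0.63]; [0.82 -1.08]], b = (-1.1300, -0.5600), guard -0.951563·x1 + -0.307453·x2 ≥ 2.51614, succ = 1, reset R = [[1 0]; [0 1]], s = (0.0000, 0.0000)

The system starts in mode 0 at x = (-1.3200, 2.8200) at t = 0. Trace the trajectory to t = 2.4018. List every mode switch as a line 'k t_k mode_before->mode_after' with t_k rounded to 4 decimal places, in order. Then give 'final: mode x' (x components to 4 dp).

1 0.7511 0->1
2 1.6564 1->2
final: 2 0.4692 0.1630

Mode 0: guard c·x = -1.3011 hit at Δt = 0.7511 (t = 0.7511), x⁻ = (-0.1141, 1.3891) → reset → x⁺ = (0.3236, 1.7469), jump to mode 1
Mode 1: guard c·x = 1.0718 hit at Δt = 0.9053 (t = 1.6564), x⁻ = (1.3352, 0.7285) → reset → x⁺ = (1.2249, 0.2474), jump to mode 2
Mode 2: flow for 0.7454 to horizon, guard not reached → x = (0.4692, 0.1630)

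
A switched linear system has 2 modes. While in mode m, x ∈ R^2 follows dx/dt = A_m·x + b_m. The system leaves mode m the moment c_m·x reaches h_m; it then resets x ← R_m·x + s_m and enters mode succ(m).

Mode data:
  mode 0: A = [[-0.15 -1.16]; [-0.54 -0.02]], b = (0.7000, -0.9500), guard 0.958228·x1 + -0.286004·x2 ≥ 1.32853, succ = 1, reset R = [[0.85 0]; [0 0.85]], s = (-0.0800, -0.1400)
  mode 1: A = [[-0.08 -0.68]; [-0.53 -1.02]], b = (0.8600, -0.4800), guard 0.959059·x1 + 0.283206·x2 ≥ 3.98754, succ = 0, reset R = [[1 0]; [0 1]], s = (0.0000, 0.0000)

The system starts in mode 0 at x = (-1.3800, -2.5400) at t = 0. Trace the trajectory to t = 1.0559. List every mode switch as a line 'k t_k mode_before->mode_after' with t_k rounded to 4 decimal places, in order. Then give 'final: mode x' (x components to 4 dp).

Mode 0: guard c·x = 1.3285 hit at Δt = 0.4957 (t = 0.4957), x⁻ = (0.5299, -2.8697) → reset → x⁺ = (0.3704, -2.5792), jump to mode 1
Mode 1: flow for 0.5602 to horizon, guard not reached → x = (1.6368, -1.9077)

1 0.4957 0->1
final: 1 1.6368 -1.9077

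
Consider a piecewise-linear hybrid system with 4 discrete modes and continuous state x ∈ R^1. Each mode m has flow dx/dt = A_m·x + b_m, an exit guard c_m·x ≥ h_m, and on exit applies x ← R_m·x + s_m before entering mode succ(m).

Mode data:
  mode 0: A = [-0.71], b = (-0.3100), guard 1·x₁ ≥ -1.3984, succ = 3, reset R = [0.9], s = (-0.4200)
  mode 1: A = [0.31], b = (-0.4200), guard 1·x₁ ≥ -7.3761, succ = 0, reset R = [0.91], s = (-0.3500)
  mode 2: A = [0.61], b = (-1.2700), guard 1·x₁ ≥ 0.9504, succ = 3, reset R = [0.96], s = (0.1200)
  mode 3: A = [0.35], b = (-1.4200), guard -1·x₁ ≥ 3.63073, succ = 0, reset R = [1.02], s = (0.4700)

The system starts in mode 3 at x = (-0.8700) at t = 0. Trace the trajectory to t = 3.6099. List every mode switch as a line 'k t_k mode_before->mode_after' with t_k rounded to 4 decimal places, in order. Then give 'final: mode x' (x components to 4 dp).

Mode 3: guard c·x = 3.6307 hit at Δt = 1.2711 (t = 1.2711), x⁻ = (-3.6307) → reset → x⁺ = (-3.2333), jump to mode 0
Mode 0: guard c·x = -1.3984 hit at Δt = 1.5034 (t = 2.7745), x⁻ = (-1.3984) → reset → x⁺ = (-1.6786), jump to mode 3
Mode 3: flow for 0.8354 to horizon, guard not reached → x = (-3.6265)

1 1.2711 3->0
2 2.7745 0->3
final: 3 -3.6265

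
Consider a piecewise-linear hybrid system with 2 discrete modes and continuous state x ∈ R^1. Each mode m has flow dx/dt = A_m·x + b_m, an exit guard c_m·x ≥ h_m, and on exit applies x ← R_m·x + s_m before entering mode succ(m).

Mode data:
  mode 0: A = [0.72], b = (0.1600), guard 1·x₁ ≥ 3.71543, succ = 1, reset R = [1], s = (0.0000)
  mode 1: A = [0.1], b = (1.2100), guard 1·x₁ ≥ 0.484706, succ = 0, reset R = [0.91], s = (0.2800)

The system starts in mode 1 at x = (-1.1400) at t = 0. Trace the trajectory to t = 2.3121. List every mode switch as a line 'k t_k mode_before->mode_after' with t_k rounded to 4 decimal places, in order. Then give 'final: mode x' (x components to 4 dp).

1 1.3823 1->0
final: 0 1.6202

Mode 1: guard c·x = 0.4847 hit at Δt = 1.3823 (t = 1.3823), x⁻ = (0.4847) → reset → x⁺ = (0.7211), jump to mode 0
Mode 0: flow for 0.9298 to horizon, guard not reached → x = (1.6202)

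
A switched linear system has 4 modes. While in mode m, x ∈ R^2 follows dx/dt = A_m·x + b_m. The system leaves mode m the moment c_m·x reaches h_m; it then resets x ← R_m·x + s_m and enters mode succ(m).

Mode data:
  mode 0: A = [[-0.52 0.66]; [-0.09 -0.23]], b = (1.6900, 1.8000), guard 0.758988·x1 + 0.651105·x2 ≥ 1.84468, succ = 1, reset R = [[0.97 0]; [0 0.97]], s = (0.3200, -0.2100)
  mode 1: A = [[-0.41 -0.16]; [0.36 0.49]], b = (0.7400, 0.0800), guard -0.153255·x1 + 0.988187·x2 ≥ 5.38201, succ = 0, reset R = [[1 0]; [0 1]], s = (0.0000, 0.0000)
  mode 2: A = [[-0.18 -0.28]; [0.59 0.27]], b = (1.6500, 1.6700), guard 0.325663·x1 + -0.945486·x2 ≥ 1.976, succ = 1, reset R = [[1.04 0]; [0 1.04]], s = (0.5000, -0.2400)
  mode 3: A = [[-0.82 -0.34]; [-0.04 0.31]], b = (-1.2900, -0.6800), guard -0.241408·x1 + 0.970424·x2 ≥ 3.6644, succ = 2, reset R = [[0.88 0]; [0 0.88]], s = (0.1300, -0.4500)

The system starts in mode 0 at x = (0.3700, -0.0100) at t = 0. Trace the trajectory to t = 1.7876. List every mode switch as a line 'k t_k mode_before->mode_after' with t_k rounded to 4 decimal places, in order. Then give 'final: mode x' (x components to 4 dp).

Mode 0: guard c·x = 1.8447 hit at Δt = 0.7017 (t = 0.7017), x⁻ = (1.4838, 1.1035) → reset → x⁺ = (1.7593, 0.8604), jump to mode 1
Mode 1: flow for 1.0859 to horizon, guard not reached → x = (1.5446, 2.4446)

1 0.7017 0->1
final: 1 1.5446 2.4446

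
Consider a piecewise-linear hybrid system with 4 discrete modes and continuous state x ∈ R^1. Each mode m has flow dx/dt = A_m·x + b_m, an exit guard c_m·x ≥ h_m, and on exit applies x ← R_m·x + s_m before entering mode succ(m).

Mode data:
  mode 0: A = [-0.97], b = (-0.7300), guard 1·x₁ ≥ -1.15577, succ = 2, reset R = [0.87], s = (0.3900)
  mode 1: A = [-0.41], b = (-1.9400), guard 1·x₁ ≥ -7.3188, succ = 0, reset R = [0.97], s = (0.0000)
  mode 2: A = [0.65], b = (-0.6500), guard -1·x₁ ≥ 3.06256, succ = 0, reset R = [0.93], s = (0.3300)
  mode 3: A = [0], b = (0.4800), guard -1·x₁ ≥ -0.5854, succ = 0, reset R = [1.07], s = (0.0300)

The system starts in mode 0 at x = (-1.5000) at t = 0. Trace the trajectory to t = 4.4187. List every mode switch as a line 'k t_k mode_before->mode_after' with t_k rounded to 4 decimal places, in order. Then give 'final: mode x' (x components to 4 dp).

1 0.6363 0->2
2 2.0550 2->0
3 3.5775 0->2
final: 2 -1.7911

Mode 0: guard c·x = -1.1558 hit at Δt = 0.6363 (t = 0.6363), x⁻ = (-1.1558) → reset → x⁺ = (-0.6155), jump to mode 2
Mode 2: guard c·x = 3.0626 hit at Δt = 1.4187 (t = 2.0550), x⁻ = (-3.0626) → reset → x⁺ = (-2.5182), jump to mode 0
Mode 0: guard c·x = -1.1558 hit at Δt = 1.5225 (t = 3.5775), x⁻ = (-1.1558) → reset → x⁺ = (-0.6155), jump to mode 2
Mode 2: flow for 0.8412 to horizon, guard not reached → x = (-1.7911)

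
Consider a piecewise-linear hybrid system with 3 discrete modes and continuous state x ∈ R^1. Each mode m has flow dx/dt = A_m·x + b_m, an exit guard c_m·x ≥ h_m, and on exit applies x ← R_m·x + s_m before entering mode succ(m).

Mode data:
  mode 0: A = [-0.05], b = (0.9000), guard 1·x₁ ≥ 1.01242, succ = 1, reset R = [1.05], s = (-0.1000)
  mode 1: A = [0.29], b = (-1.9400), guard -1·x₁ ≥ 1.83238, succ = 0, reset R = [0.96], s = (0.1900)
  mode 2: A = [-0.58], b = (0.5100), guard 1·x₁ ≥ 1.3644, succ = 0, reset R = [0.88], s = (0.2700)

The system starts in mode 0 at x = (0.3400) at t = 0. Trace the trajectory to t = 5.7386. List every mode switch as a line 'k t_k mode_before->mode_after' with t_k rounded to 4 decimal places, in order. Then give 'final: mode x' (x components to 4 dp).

Mode 0: guard c·x = 1.0124 hit at Δt = 0.7764 (t = 0.7764), x⁻ = (1.0124) → reset → x⁺ = (0.9630), jump to mode 1
Mode 1: guard c·x = 1.8324 hit at Δt = 1.3708 (t = 2.1472), x⁻ = (-1.8324) → reset → x⁺ = (-1.5691), jump to mode 0
Mode 0: guard c·x = 1.0124 hit at Δt = 2.8294 (t = 4.9766), x⁻ = (1.0124) → reset → x⁺ = (0.9630), jump to mode 1
Mode 1: flow for 0.7620 to horizon, guard not reached → x = (-0.4532)

1 0.7764 0->1
2 2.1472 1->0
3 4.9766 0->1
final: 1 -0.4532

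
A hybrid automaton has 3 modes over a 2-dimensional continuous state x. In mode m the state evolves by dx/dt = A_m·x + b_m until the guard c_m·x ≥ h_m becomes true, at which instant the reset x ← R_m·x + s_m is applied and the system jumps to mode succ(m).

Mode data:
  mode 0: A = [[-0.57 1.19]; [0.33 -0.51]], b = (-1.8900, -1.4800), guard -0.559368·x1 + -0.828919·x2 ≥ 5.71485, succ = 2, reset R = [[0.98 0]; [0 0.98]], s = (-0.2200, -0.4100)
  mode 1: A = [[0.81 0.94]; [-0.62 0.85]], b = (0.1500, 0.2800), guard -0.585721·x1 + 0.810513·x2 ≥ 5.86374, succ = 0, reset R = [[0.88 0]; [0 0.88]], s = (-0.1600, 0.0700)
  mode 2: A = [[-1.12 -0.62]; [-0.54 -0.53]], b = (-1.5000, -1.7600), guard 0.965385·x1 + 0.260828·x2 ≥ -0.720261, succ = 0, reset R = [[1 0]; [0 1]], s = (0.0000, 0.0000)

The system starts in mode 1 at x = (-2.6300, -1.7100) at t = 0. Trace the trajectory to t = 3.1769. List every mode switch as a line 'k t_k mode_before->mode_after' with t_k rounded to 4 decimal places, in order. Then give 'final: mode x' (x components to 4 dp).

1 1.1344 1->0
2 2.4889 0->2
final: 2 -3.0205 -1.7591

Mode 1: guard c·x = 5.8637 hit at Δt = 1.1344 (t = 1.1344), x⁻ = (-7.8085, 1.5917) → reset → x⁺ = (-7.0315, 1.4707), jump to mode 0
Mode 0: guard c·x = 5.7149 hit at Δt = 1.3545 (t = 2.4889), x⁻ = (-6.2738, -2.6607) → reset → x⁺ = (-6.3683, -3.0175), jump to mode 2
Mode 2: flow for 0.6880 to horizon, guard not reached → x = (-3.0205, -1.7591)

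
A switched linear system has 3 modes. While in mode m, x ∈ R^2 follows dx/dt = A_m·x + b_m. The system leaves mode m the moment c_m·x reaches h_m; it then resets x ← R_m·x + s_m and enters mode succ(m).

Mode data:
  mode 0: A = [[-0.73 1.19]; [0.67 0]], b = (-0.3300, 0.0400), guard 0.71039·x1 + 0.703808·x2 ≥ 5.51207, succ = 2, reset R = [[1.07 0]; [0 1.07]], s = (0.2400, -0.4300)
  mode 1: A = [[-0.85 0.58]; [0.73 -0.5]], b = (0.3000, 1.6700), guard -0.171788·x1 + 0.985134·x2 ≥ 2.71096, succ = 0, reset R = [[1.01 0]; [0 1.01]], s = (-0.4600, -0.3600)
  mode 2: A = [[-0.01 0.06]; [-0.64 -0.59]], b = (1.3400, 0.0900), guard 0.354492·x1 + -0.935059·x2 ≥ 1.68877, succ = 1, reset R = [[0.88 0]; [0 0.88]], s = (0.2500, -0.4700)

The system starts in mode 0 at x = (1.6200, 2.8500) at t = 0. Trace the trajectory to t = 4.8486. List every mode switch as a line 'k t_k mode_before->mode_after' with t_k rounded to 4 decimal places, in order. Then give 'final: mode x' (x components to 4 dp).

1 0.8882 0->2
2 1.8696 2->1
3 2.8964 1->0
4 3.4868 0->2
5 4.4059 2->1
final: 1 3.7197 1.6875

Mode 0: guard c·x = 5.5121 hit at Δt = 0.8882 (t = 0.8882), x⁻ = (3.4323, 4.3673) → reset → x⁺ = (3.9126, 4.2431), jump to mode 2
Mode 2: guard c·x = 1.6888 hit at Δt = 0.9814 (t = 1.8696), x⁻ = (5.3061, 0.2055) → reset → x⁺ = (4.9193, -0.2891), jump to mode 1
Mode 1: guard c·x = 2.7110 hit at Δt = 1.0268 (t = 2.8964), x⁻ = (3.0582, 3.2852) → reset → x⁺ = (2.6288, 2.9580), jump to mode 0
Mode 0: guard c·x = 5.5121 hit at Δt = 0.5904 (t = 3.4868), x⁻ = (3.5995, 4.1986) → reset → x⁺ = (4.0915, 4.0625), jump to mode 2
Mode 2: guard c·x = 1.6888 hit at Δt = 0.9191 (t = 4.4059), x⁻ = (5.3919, 0.2381) → reset → x⁺ = (4.9949, -0.2605), jump to mode 1
Mode 1: flow for 0.4427 to horizon, guard not reached → x = (3.7197, 1.6875)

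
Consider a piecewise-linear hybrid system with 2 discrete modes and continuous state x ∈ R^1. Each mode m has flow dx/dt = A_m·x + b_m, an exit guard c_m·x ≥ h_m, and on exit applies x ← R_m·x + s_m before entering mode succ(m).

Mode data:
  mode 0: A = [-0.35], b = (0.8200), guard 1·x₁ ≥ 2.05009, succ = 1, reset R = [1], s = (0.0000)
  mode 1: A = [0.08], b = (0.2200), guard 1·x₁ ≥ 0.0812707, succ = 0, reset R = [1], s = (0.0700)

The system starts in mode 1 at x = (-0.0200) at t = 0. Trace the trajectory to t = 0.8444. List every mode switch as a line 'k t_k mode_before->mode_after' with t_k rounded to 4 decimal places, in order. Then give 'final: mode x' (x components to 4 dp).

Mode 1: guard c·x = 0.0813 hit at Δt = 0.4553 (t = 0.4553), x⁻ = (0.0813) → reset → x⁺ = (0.1513), jump to mode 0
Mode 0: flow for 0.3891 to horizon, guard not reached → x = (0.4303)

1 0.4553 1->0
final: 0 0.4303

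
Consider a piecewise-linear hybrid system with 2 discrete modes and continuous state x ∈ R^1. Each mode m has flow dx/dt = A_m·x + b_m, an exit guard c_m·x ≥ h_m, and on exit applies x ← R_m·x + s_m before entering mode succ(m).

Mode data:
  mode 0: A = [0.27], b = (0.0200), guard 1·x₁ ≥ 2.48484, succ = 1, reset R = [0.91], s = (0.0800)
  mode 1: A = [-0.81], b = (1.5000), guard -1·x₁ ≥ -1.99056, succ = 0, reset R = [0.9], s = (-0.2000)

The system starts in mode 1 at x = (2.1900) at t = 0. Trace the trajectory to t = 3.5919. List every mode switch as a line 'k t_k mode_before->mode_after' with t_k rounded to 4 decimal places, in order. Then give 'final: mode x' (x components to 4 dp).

1 1.1001 1->0
2 2.6905 0->1
final: 1 2.0877

Mode 1: guard c·x = -1.9906 hit at Δt = 1.1001 (t = 1.1001), x⁻ = (1.9906) → reset → x⁺ = (1.5915), jump to mode 0
Mode 0: guard c·x = 2.4848 hit at Δt = 1.5904 (t = 2.6905), x⁻ = (2.4848) → reset → x⁺ = (2.3412), jump to mode 1
Mode 1: flow for 0.9014 to horizon, guard not reached → x = (2.0877)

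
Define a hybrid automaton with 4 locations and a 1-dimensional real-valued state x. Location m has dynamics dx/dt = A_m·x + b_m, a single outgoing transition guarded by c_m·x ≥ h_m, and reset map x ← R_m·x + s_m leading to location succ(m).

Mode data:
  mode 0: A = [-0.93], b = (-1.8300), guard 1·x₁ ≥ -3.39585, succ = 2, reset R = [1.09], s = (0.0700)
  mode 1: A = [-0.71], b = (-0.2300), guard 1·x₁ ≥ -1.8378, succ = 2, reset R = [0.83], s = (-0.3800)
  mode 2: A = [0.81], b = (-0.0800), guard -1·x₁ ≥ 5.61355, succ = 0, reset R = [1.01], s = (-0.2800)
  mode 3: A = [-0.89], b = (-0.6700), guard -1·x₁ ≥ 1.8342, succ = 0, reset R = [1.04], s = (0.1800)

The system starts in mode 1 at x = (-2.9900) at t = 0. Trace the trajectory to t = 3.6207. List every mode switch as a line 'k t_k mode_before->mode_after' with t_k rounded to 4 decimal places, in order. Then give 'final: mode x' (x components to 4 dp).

Mode 1: guard c·x = -1.8378 hit at Δt = 0.7971 (t = 0.7971), x⁻ = (-1.8378) → reset → x⁺ = (-1.9054), jump to mode 2
Mode 2: guard c·x = 5.6136 hit at Δt = 1.2931 (t = 2.0902), x⁻ = (-5.6136) → reset → x⁺ = (-5.9497), jump to mode 0
Mode 0: guard c·x = -3.3958 hit at Δt = 1.1026 (t = 3.1928), x⁻ = (-3.3958) → reset → x⁺ = (-3.6315), jump to mode 2
Mode 2: flow for 0.4279 to horizon, guard not reached → x = (-5.1767)

1 0.7971 1->2
2 2.0902 2->0
3 3.1928 0->2
final: 2 -5.1767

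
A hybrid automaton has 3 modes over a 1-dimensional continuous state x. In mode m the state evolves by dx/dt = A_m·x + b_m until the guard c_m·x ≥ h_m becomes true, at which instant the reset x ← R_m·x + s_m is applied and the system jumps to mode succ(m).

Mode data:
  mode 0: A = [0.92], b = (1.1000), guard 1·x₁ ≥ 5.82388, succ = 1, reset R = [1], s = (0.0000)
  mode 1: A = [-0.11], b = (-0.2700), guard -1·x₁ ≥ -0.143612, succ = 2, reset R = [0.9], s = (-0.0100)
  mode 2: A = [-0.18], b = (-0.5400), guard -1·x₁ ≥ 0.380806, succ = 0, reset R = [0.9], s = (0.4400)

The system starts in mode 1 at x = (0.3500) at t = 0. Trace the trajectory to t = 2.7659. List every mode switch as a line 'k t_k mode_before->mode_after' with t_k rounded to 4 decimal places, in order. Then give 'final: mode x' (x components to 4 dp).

1 0.6949 1->2
2 1.6656 2->0
final: 0 2.3623

Mode 1: guard c·x = -0.1436 hit at Δt = 0.6949 (t = 0.6949), x⁻ = (0.1436) → reset → x⁺ = (0.1193), jump to mode 2
Mode 2: guard c·x = 0.3808 hit at Δt = 0.9707 (t = 1.6656), x⁻ = (-0.3808) → reset → x⁺ = (0.0973), jump to mode 0
Mode 0: flow for 1.1003 to horizon, guard not reached → x = (2.3623)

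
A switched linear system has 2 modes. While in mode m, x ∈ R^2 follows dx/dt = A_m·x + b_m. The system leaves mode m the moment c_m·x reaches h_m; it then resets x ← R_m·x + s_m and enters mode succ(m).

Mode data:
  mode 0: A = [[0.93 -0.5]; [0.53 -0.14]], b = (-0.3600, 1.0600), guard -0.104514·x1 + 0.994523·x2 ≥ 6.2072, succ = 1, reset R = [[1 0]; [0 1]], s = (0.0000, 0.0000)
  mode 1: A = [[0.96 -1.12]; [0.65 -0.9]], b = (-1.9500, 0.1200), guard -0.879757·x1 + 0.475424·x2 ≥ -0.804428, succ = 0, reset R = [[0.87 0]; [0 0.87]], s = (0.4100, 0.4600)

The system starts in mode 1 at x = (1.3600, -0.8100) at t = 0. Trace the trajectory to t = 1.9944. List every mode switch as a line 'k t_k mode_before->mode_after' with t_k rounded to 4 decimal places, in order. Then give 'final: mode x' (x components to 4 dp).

1 0.8195 1->0
final: 0 1.5623 2.5088

Mode 1: guard c·x = -0.8044 hit at Δt = 0.8195 (t = 0.8195), x⁻ = (0.9978, 0.1544) → reset → x⁺ = (1.2781, 0.5944), jump to mode 0
Mode 0: flow for 1.1749 to horizon, guard not reached → x = (1.5623, 2.5088)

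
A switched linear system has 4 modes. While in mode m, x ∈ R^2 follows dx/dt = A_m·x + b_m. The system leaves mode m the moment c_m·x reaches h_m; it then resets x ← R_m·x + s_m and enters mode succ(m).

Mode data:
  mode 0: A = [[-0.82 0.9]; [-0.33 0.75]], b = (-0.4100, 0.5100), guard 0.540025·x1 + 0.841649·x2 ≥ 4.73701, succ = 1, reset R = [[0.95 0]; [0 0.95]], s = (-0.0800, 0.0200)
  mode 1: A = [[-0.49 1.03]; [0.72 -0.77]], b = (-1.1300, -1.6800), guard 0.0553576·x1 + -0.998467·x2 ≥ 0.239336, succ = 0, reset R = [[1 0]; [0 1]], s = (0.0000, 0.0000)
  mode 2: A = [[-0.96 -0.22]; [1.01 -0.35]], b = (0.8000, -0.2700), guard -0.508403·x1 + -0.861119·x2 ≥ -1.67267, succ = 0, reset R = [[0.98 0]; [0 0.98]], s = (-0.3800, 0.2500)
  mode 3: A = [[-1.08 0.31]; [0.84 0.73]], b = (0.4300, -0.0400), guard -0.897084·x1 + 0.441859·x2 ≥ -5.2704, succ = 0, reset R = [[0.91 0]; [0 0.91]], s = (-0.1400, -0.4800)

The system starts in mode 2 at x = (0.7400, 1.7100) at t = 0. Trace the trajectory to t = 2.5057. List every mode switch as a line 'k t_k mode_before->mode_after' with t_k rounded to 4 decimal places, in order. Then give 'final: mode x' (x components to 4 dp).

1 0.6869 2->0
2 1.7649 0->1
final: 1 2.4617 2.3610

Mode 2: guard c·x = -1.6727 hit at Δt = 0.6869 (t = 0.6869), x⁻ = (0.6028, 1.5865) → reset → x⁺ = (0.2108, 1.8048), jump to mode 0
Mode 0: guard c·x = 4.7370 hit at Δt = 1.0780 (t = 1.7649), x⁻ = (1.8470, 4.4432) → reset → x⁺ = (1.6747, 4.2410), jump to mode 1
Mode 1: flow for 0.7408 to horizon, guard not reached → x = (2.4617, 2.3610)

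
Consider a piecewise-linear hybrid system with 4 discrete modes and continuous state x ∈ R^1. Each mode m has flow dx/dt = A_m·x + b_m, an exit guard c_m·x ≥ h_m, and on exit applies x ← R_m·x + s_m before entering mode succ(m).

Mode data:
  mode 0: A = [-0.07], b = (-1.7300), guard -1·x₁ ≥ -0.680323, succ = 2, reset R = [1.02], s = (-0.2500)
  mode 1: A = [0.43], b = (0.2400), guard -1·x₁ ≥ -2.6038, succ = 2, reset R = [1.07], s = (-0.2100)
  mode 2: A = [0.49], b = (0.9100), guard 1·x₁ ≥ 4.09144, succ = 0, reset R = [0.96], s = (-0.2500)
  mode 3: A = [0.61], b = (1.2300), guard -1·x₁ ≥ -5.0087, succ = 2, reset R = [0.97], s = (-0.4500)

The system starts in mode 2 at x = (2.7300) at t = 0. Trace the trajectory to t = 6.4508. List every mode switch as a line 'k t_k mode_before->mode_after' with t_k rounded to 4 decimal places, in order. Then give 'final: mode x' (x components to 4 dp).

1 0.5304 2->0
2 2.1243 0->2
3 4.0626 2->0
4 5.6565 0->2
final: 2 1.5388

Mode 2: guard c·x = 4.0914 hit at Δt = 0.5304 (t = 0.5304), x⁻ = (4.0914) → reset → x⁺ = (3.6778), jump to mode 0
Mode 0: guard c·x = -0.6803 hit at Δt = 1.5939 (t = 2.1243), x⁻ = (0.6803) → reset → x⁺ = (0.4439), jump to mode 2
Mode 2: guard c·x = 4.0914 hit at Δt = 1.9383 (t = 4.0626), x⁻ = (4.0914) → reset → x⁺ = (3.6778), jump to mode 0
Mode 0: guard c·x = -0.6803 hit at Δt = 1.5939 (t = 5.6565), x⁻ = (0.6803) → reset → x⁺ = (0.4439), jump to mode 2
Mode 2: flow for 0.7943 to horizon, guard not reached → x = (1.5388)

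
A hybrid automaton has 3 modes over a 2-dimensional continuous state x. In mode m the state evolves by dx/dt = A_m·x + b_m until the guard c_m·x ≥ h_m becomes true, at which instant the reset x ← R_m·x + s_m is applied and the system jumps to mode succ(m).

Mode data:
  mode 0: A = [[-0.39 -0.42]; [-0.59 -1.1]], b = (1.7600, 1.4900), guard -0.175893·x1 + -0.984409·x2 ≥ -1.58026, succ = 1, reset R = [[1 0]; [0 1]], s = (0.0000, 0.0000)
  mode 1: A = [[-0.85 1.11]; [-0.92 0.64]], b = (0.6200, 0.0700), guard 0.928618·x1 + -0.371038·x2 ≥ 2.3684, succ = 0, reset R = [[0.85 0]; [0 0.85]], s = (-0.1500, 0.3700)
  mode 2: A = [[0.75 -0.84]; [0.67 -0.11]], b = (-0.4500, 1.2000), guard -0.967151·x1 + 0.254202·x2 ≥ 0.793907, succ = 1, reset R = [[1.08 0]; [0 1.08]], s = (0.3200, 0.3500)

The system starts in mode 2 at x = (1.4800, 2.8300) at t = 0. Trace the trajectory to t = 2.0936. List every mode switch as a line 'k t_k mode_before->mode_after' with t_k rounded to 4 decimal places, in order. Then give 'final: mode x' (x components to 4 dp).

1 0.5361 2->1
2 1.6289 1->0
final: 0 3.2264 2.5759

Mode 2: guard c·x = 0.7939 hit at Δt = 0.5361 (t = 0.5361), x⁻ = (0.1243, 3.5960) → reset → x⁺ = (0.4542, 4.2337), jump to mode 1
Mode 1: guard c·x = 2.3684 hit at Δt = 1.0928 (t = 1.6289), x⁻ = (4.5440, 4.9893) → reset → x⁺ = (3.7124, 4.6109), jump to mode 0
Mode 0: flow for 0.4647 to horizon, guard not reached → x = (3.2264, 2.5759)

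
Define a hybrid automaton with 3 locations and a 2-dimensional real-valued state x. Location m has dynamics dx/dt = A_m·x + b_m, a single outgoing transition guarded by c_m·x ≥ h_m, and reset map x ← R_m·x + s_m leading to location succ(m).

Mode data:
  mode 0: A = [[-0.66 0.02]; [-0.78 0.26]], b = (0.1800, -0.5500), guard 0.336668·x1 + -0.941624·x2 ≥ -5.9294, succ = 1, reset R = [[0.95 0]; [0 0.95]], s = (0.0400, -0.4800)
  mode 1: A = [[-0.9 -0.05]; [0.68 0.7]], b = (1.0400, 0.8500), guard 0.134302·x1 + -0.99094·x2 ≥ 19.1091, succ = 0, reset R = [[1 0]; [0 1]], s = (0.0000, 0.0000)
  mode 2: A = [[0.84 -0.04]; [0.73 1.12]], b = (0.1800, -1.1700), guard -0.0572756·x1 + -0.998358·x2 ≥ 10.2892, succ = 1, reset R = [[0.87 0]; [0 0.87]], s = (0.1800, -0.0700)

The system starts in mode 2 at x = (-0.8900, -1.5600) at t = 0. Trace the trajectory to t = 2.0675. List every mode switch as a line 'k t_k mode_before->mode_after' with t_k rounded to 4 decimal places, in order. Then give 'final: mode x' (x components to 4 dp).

Mode 2: guard c·x = 10.2892 hit at Δt = 1.1372 (t = 1.1372), x⁻ = (-1.6436, -10.2118) → reset → x⁺ = (-1.2499, -8.9543), jump to mode 1
Mode 1: flow for 0.9303 to horizon, guard not reached → x = (0.5199, -16.3853)

1 1.1372 2->1
final: 1 0.5199 -16.3853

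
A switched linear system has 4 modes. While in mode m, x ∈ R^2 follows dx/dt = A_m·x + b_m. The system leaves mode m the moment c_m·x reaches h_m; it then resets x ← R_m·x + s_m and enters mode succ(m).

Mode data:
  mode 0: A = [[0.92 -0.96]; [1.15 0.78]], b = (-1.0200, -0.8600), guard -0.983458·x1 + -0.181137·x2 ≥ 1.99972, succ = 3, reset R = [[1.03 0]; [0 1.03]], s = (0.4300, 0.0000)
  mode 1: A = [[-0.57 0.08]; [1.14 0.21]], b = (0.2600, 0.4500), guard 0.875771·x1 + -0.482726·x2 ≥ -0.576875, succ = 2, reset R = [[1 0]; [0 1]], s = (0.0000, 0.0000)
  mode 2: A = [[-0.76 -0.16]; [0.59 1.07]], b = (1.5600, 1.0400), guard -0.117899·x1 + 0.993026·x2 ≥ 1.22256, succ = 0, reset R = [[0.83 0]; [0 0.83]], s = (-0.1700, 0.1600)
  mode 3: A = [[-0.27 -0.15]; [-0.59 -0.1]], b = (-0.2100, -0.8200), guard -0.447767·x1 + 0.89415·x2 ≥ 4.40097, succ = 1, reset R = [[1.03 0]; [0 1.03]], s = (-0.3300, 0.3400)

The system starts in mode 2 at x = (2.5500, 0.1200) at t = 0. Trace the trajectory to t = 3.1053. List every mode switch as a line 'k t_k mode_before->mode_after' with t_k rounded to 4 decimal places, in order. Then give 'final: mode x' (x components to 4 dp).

Mode 2: guard c·x = 1.2226 hit at Δt = 0.4201 (t = 0.4201), x⁻ = (2.3677, 1.5123) → reset → x⁺ = (1.7952, 1.4152), jump to mode 0
Mode 0: guard c·x = 1.9997 hit at Δt = 1.2858 (t = 1.7059), x⁻ = (-2.6659, 3.4345) → reset → x⁺ = (-2.3159, 3.5376), jump to mode 3
Mode 3: guard c·x = 4.4010 hit at Δt = 0.8318 (t = 2.5377), x⁻ = (-2.4118, 3.7142) → reset → x⁺ = (-2.8141, 4.1656), jump to mode 1
Mode 1: flow for 0.5676 to horizon, guard not reached → x = (-1.7660, 3.4047)

1 0.4201 2->0
2 1.7059 0->3
3 2.5377 3->1
final: 1 -1.7660 3.4047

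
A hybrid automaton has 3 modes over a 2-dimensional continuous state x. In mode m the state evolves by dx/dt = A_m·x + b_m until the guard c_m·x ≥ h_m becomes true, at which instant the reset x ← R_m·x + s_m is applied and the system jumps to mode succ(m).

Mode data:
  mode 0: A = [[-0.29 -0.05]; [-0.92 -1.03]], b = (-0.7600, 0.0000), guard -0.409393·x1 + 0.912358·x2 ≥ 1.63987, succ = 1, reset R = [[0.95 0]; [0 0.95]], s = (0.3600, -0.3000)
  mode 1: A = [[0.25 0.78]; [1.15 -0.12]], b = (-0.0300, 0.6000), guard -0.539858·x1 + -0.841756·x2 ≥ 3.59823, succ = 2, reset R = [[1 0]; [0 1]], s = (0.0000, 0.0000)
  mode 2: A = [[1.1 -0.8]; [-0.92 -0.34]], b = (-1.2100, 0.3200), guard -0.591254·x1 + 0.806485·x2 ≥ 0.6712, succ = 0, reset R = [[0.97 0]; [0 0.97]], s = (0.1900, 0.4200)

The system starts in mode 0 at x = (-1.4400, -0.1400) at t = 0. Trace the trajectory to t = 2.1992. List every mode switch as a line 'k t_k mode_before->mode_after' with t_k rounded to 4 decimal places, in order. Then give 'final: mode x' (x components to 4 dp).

1 1.1540 0->1
final: 1 -1.6703 -0.4662

Mode 0: guard c·x = 1.6399 hit at Δt = 1.1540 (t = 1.1540), x⁻ = (-1.8020, 0.9888) → reset → x⁺ = (-1.3519, 0.6394), jump to mode 1
Mode 1: flow for 1.0452 to horizon, guard not reached → x = (-1.6703, -0.4662)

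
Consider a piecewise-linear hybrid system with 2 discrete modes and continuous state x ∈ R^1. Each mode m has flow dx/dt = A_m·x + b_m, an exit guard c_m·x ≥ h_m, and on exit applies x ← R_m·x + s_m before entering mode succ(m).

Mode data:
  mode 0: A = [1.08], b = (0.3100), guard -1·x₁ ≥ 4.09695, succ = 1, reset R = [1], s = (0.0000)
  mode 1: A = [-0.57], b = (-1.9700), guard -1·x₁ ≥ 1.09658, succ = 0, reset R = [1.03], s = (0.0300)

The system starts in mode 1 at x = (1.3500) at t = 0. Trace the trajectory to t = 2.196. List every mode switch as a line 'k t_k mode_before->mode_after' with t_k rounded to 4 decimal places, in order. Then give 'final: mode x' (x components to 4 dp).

Mode 1: guard c·x = 1.0966 hit at Δt = 1.2481 (t = 1.2481), x⁻ = (-1.0966) → reset → x⁺ = (-1.0995), jump to mode 0
Mode 0: flow for 0.9479 to horizon, guard not reached → x = (-2.5485)

1 1.2481 1->0
final: 0 -2.5485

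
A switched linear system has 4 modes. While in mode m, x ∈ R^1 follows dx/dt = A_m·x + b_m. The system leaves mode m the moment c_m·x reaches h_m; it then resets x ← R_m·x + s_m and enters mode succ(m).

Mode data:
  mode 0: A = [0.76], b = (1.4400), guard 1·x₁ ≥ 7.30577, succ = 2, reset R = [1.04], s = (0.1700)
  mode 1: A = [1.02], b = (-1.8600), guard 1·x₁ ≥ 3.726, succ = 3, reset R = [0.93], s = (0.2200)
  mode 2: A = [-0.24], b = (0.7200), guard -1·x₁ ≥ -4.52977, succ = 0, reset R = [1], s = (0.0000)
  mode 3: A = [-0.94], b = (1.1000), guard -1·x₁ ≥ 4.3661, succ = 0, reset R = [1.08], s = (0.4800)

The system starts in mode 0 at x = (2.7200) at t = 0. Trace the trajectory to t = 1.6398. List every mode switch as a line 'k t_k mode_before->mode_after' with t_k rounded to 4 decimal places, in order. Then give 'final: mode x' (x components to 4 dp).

Mode 0: guard c·x = 7.3058 hit at Δt = 0.9079 (t = 0.9079), x⁻ = (7.3058) → reset → x⁺ = (7.7680), jump to mode 2
Mode 2: flow for 0.7319 to horizon, guard not reached → x = (6.9999)

1 0.9079 0->2
final: 2 6.9999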